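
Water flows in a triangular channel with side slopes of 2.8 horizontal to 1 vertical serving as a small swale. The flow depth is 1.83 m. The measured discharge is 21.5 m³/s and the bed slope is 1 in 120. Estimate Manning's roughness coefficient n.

n = 0.0361

For a triangular section with side slope z = 2.8: A = zy² = 2.8×1.83² = 9.377 m²; P = 2y√(1+z²) = 2×1.83×2.973 = 10.88 m.
Hydraulic radius R = A/P = 9.377/10.88 = 0.8617 m.
Rearranging Manning's equation: n = (1/Q) A R^(2/3) S^(1/2) = (1/21.5) × 9.377 × 0.8617^(2/3) × √0.008333 = 0.0361.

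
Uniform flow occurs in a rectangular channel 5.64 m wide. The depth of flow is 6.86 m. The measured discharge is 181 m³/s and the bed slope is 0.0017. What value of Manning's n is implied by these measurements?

n = 0.014

Flow area A = b·y = 5.64 × 6.86 = 38.69 m². Wetted perimeter P = b + 2y = 5.64 + 2×6.86 = 19.36 m.
Hydraulic radius R = A/P = 38.69/19.36 = 1.998 m.
Rearranging Manning's equation: n = (1/Q) A R^(2/3) S^(1/2) = (1/181) × 38.69 × 1.998^(2/3) × √0.0017 = 0.014.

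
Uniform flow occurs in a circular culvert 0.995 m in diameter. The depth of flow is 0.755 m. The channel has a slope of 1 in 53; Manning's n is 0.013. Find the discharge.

Q = 3 m³/s

For a circular section of diameter D = 0.995 m at depth y = 0.755 m, the central angle is θ = 2 arccos(1 − 2y/D) = 4.23 rad. Then A = (D²/8)(θ − sin θ) = 0.633 m² and P = Dθ/2 = 2.104 m.
Hydraulic radius R = A/P = 0.633/2.104 = 0.3008 m.
Manning's equation: Q = (1/n) A R^(2/3) S^(1/2) = (1/0.013) × 0.633 × 0.3008^(2/3) × 0.01887^(1/2) = 3 m³/s.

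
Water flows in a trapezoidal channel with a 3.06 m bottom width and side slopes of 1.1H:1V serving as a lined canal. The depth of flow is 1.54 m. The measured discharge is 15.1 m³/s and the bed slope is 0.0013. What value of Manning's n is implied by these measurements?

n = 0.017

With bottom width b = 3.06 m and side slope z = 1.1: A = (b + zy)y = (3.06 + 1.1×1.54)×1.54 = 7.321 m²; P = b + 2y√(1+z²) = 3.06 + 2×1.54×1.487 = 7.639 m.
Hydraulic radius R = A/P = 7.321/7.639 = 0.9584 m.
Rearranging Manning's equation: n = (1/Q) A R^(2/3) S^(1/2) = (1/15.1) × 7.321 × 0.9584^(2/3) × √0.0013 = 0.017.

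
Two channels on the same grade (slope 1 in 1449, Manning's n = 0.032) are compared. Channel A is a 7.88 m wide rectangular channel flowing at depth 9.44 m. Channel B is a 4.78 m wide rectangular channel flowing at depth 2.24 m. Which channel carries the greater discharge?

Channel A: Flow area A = b·y = 7.88 × 9.44 = 74.39 m². Wetted perimeter P = b + 2y = 7.88 + 2×9.44 = 26.76 m. Hydraulic radius R = A/P = 74.39/26.76 = 2.78 m. Q_A = (1/0.032)·74.39·2.78^(2/3)·√0.0006901 = 120.7 m³/s.
Channel B: Flow area A = b·y = 4.78 × 2.24 = 10.71 m². Wetted perimeter P = b + 2y = 4.78 + 2×2.24 = 9.26 m. Hydraulic radius R = A/P = 10.71/9.26 = 1.156 m. Q_B = (1/0.032)·10.71·1.156^(2/3)·√0.0006901 = 9.684 m³/s.
Q_A = 120.7 m³/s vs Q_B = 9.684 m³/s, so channel A carries more.

channel A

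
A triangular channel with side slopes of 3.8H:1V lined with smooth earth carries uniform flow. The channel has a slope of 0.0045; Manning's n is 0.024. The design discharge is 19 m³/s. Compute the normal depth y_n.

y_n = 1.49 m

Manning's equation rearranged: A R^(2/3) = nQ / (1·√S) = 0.024 × 19 / (√0.0045) = 6.798.
Try y = 1.89 m: A R^(2/3) = 12.78 — over.
Try y = 1.31 m: A R^(2/3) = 4.81 — short.
Try y = 1.49 m: A R^(2/3) = 6.78 — matches.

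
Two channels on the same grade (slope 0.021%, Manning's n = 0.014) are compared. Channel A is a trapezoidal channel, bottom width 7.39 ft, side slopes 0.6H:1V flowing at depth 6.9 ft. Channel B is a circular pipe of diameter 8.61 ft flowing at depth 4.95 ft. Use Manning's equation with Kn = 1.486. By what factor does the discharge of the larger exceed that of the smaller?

2.94

Channel A: With bottom width b = 7.39 ft and side slope z = 0.6: A = (b + zy)y = (7.39 + 0.6×6.9)×6.9 = 79.56 ft²; P = b + 2y√(1+z²) = 7.39 + 2×6.9×1.166 = 23.48 ft. Hydraulic radius R = A/P = 79.56/23.48 = 3.388 ft. Q_A = (1.486/0.014)·79.56·3.388^(2/3)·√0.00021 = 276 ft³/s.
Channel B: For a circular section of diameter D = 8.61 ft at depth y = 4.95 ft, the central angle is θ = 2 arccos(1 − 2y/D) = 3.442 rad. Then A = (D²/8)(θ − sin θ) = 34.64 ft² and P = Dθ/2 = 14.82 ft. Hydraulic radius R = A/P = 34.64/14.82 = 2.338 ft. Q_B = (1.486/0.014)·34.64·2.338^(2/3)·√0.00021 = 93.86 ft³/s.
The larger discharge is 276 ft³/s and the smaller is 93.86 ft³/s; the ratio is 2.94.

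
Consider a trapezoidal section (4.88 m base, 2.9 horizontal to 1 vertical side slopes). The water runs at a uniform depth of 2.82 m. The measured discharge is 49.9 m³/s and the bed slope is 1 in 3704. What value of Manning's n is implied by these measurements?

With bottom width b = 4.88 m and side slope z = 2.9: A = (b + zy)y = (4.88 + 2.9×2.82)×2.82 = 36.82 m²; P = b + 2y√(1+z²) = 4.88 + 2×2.82×3.068 = 22.18 m.
Hydraulic radius R = A/P = 36.82/22.18 = 1.66 m.
Rearranging Manning's equation: n = (1/Q) A R^(2/3) S^(1/2) = (1/49.9) × 36.82 × 1.66^(2/3) × √0.00027 = 0.017.

n = 0.017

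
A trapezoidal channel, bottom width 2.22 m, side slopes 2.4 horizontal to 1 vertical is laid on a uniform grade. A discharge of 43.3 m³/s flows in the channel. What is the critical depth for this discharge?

y_c = 1.91 m

At critical depth, Q² T / (g A³) = 1, i.e. A³/T = Q²/g = 43.3²/9.81 = 191.1.
Try y = 2.29 m: A³/T = 417.6 — over.
Try y = 1.7 m: A³/T = 118.4 — short.
Try y = 1.91 m: A³/T = 192.7 — ≈ 191.1.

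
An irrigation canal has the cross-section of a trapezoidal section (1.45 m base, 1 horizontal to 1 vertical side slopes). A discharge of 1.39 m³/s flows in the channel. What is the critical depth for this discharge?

At critical depth, Q² T / (g A³) = 1, i.e. A³/T = Q²/g = 1.39²/9.81 = 0.197.
At y = 0.504 m: A³/T = 0.3886 — high.
At y = 0.351 m: A³/T = 0.1174 — low.
At y = 0.411 m: A³/T = 0.197 — ≈ 0.197.

y_c = 0.411 m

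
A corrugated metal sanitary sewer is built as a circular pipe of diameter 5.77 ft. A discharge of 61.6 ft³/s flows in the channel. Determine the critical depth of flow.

At critical depth, Q² T / (g A³) = 1, i.e. A³/T = Q²/g = 61.6²/32.2 = 117.8.
Trying y = 2.5 ft: A³/T = 223.9 — too large.
Trying y = 1.73 ft: A³/T = 54.18 — too small.
Trying y = 2.12 ft: A³/T = 118.9 — ≈ 117.8.

y_c = 2.12 ft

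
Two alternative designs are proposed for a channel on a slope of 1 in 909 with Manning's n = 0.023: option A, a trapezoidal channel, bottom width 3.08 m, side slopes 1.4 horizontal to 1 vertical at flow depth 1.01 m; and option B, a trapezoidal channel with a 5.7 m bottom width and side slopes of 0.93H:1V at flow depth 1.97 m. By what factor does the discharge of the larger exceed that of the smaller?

Channel A: With bottom width b = 3.08 m and side slope z = 1.4: A = (b + zy)y = (3.08 + 1.4×1.01)×1.01 = 4.539 m²; P = b + 2y√(1+z²) = 3.08 + 2×1.01×1.72 = 6.555 m. Hydraulic radius R = A/P = 4.539/6.555 = 0.6924 m. Q_A = (1/0.023)·4.539·0.6924^(2/3)·√0.0011 = 5.123 m³/s.
Channel B: With bottom width b = 5.7 m and side slope z = 0.93: A = (b + zy)y = (5.7 + 0.93×1.97)×1.97 = 14.84 m²; P = b + 2y√(1+z²) = 5.7 + 2×1.97×1.366 = 11.08 m. Hydraulic radius R = A/P = 14.84/11.08 = 1.339 m. Q_B = (1/0.023)·14.84·1.339^(2/3)·√0.0011 = 26 m³/s.
The larger discharge is 26 m³/s and the smaller is 5.123 m³/s; the ratio is 5.07.

5.07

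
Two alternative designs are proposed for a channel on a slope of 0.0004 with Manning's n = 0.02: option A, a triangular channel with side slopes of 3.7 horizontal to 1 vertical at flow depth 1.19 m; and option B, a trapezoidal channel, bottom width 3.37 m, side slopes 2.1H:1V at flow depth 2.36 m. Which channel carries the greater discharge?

Channel A: For a triangular section with side slope z = 3.7: A = zy² = 3.7×1.19² = 5.24 m²; P = 2y√(1+z²) = 2×1.19×3.833 = 9.122 m. Hydraulic radius R = A/P = 5.24/9.122 = 0.5744 m. Q_A = (1/0.02)·5.24·0.5744^(2/3)·√0.0004 = 3.62 m³/s.
Channel B: With bottom width b = 3.37 m and side slope z = 2.1: A = (b + zy)y = (3.37 + 2.1×2.36)×2.36 = 19.65 m²; P = b + 2y√(1+z²) = 3.37 + 2×2.36×2.326 = 14.35 m. Hydraulic radius R = A/P = 19.65/14.35 = 1.369 m. Q_B = (1/0.02)·19.65·1.369^(2/3)·√0.0004 = 24.23 m³/s.
Q_A = 3.62 m³/s vs Q_B = 24.23 m³/s, so channel B carries more.

channel B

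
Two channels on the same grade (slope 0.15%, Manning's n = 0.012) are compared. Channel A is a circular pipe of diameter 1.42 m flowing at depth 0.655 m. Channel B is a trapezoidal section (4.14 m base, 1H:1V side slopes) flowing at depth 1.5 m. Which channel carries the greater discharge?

Channel A: For a circular section of diameter D = 1.42 m at depth y = 0.655 m, the central angle is θ = 2 arccos(1 − 2y/D) = 2.987 rad. Then A = (D²/8)(θ − sin θ) = 0.7138 m² and P = Dθ/2 = 2.12 m. Hydraulic radius R = A/P = 0.7138/2.12 = 0.3366 m. Q_A = (1/0.012)·0.7138·0.3366^(2/3)·√0.0015 = 1.115 m³/s.
Channel B: With bottom width b = 4.14 m and side slope z = 1: A = (b + zy)y = (4.14 + 1×1.5)×1.5 = 8.46 m²; P = b + 2y√(1+z²) = 4.14 + 2×1.5×1.414 = 8.383 m. Hydraulic radius R = A/P = 8.46/8.383 = 1.009 m. Q_B = (1/0.012)·8.46·1.009^(2/3)·√0.0015 = 27.47 m³/s.
Q_A = 1.115 m³/s vs Q_B = 27.47 m³/s, so channel B carries more.

channel B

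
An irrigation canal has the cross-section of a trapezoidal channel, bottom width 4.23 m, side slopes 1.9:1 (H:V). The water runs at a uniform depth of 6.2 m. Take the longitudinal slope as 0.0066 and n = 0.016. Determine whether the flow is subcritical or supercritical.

supercritical

With bottom width b = 4.23 m and side slope z = 1.9: A = (b + zy)y = (4.23 + 1.9×6.2)×6.2 = 99.26 m²; P = b + 2y√(1+z²) = 4.23 + 2×6.2×2.147 = 30.85 m.
Hydraulic radius R = A/P = 99.26/30.85 = 3.217 m.
V = (1/n) R^(2/3) √S = (1/0.016) × 3.217^(2/3) × √0.0066 = 11.07 m/s. Hydraulic depth D_h = A/T = 99.26/27.79 = 3.572 m.
Froude number Fr = V/√(g·D_h) = 11.07/√(9.81×3.572) = 1.87, which is greater than 1, so the flow is supercritical.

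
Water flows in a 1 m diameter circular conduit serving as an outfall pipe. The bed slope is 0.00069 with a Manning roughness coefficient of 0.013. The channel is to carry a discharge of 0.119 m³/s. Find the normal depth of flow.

y_n = 0.295 m

Manning's equation rearranged: A R^(2/3) = nQ / (1·√S) = 0.013 × 0.119 / (√0.00069) = 0.05889.
At y = 0.24 m: A R^(2/3) = 0.03937 — low.
At y = 0.353 m: A R^(2/3) = 0.08328 — high.
At y = 0.295 m: A R^(2/3) = 0.05908 — matches.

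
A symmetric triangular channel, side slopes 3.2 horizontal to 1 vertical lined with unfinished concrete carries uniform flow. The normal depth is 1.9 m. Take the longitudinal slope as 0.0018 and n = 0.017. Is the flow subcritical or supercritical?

subcritical

For a triangular section with side slope z = 3.2: A = zy² = 3.2×1.9² = 11.55 m²; P = 2y√(1+z²) = 2×1.9×3.353 = 12.74 m.
Hydraulic radius R = A/P = 11.55/12.74 = 0.9068 m.
V = (1/n) R^(2/3) √S = (1/0.017) × 0.9068^(2/3) × √0.0018 = 2.338 m/s. Hydraulic depth D_h = A/T = 11.55/12.16 = 0.95 m.
Froude number Fr = V/√(g·D_h) = 2.338/√(9.81×0.95) = 0.766, which is less than 1, so the flow is subcritical.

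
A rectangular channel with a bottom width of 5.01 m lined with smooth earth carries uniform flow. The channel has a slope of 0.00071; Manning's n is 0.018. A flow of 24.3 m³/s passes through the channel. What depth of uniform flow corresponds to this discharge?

y_n = 2.74 m

Manning's equation rearranged: A R^(2/3) = nQ / (1·√S) = 0.018 × 24.3 / (√0.00071) = 16.42.
Try y = 3.41 m: A R^(2/3) = 21.83 — too large.
Try y = 1.9 m: A R^(2/3) = 10.02 — too small.
Try y = 2.74 m: A R^(2/3) = 16.42 — close enough.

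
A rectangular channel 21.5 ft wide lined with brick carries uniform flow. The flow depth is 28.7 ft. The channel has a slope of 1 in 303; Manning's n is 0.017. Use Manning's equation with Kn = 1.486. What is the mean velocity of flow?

Flow area A = b·y = 21.5 × 28.7 = 617 ft². Wetted perimeter P = b + 2y = 21.5 + 2×28.7 = 78.9 ft.
Hydraulic radius R = A/P = 617/78.9 = 7.821 ft.
From Manning's equation, V = (1.486/n) R^(2/3) S^(1/2) = (1.486/0.017) × 7.821^(2/3) × 0.0033^(1/2) = 19.8 ft/s.

V = 19.8 ft/s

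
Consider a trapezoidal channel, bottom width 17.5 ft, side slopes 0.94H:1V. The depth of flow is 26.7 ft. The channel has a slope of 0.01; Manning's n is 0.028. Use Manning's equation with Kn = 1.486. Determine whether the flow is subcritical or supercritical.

With bottom width b = 17.5 ft and side slope z = 0.94: A = (b + zy)y = (17.5 + 0.94×26.7)×26.7 = 1137 ft²; P = b + 2y√(1+z²) = 17.5 + 2×26.7×1.372 = 90.79 ft.
Hydraulic radius R = A/P = 1137/90.79 = 12.53 ft.
V = (1.486/n) R^(2/3) √S = (1.486/0.028) × 12.53^(2/3) × √0.01 = 28.63 ft/s. Hydraulic depth D_h = A/T = 1137/67.7 = 16.8 ft.
Froude number Fr = V/√(g·D_h) = 28.63/√(32.2×16.8) = 1.23, which is greater than 1, so the flow is supercritical.

supercritical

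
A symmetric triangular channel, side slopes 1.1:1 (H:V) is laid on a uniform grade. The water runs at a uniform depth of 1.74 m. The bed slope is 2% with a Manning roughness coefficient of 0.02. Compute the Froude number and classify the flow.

supercritical

For a triangular section with side slope z = 1.1: A = zy² = 1.1×1.74² = 3.33 m²; P = 2y√(1+z²) = 2×1.74×1.487 = 5.173 m.
Hydraulic radius R = A/P = 3.33/5.173 = 0.6437 m.
V = (1/n) R^(2/3) √S = (1/0.02) × 0.6437^(2/3) × √0.02 = 5.272 m/s. Hydraulic depth D_h = A/T = 3.33/3.828 = 0.87 m.
Froude number Fr = V/√(g·D_h) = 5.272/√(9.81×0.87) = 1.8, which is greater than 1, so the flow is supercritical.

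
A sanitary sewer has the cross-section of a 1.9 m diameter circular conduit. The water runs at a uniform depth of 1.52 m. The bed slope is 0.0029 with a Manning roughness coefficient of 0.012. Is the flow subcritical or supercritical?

subcritical

For a circular section of diameter D = 1.9 m at depth y = 1.52 m, the central angle is θ = 2 arccos(1 − 2y/D) = 4.429 rad. Then A = (D²/8)(θ − sin θ) = 2.432 m² and P = Dθ/2 = 4.207 m.
Hydraulic radius R = A/P = 2.432/4.207 = 0.578 m.
V = (1/n) R^(2/3) √S = (1/0.012) × 0.578^(2/3) × √0.0029 = 3.114 m/s. Hydraulic depth D_h = A/T = 2.432/1.52 = 1.6 m.
Froude number Fr = V/√(g·D_h) = 3.114/√(9.81×1.6) = 0.786, which is less than 1, so the flow is subcritical.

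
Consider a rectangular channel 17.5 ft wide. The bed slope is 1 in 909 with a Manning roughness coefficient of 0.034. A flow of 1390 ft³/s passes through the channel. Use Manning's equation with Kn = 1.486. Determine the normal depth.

y_n = 17 ft

Manning's equation rearranged: A R^(2/3) = nQ / (1.486·√S) = 0.034 × 1390 / (1.486 × √0.0011) = 958.9.
Trying y = 12.1 ft: A R^(2/3) = 625.6 — low.
Trying y = 17 ft: A R^(2/3) = 957.8 — matches.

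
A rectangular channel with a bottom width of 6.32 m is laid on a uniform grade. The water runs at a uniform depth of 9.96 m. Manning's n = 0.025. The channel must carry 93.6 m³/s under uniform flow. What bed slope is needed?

S = 0.00043

Flow area A = b·y = 6.32 × 9.96 = 62.95 m². Wetted perimeter P = b + 2y = 6.32 + 2×9.96 = 26.24 m.
Hydraulic radius R = A/P = 62.95/26.24 = 2.399 m.
From Manning's equation, S = [nQ / (1 A R^(2/3))]² = [0.025 × 93.6 / (1 × 62.95 × 2.399^(2/3))]² = 0.00043.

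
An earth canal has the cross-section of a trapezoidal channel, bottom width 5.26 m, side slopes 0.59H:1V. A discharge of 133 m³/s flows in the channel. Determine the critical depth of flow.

y_c = 3.5 m

At critical depth, Q² T / (g A³) = 1, i.e. A³/T = Q²/g = 133²/9.81 = 1803.
Trying y = 4.17 m: A³/T = 3277 — too large.
Trying y = 3.02 m: A³/T = 1090 — too small.
Trying y = 3.5 m: A³/T = 1795 — matches.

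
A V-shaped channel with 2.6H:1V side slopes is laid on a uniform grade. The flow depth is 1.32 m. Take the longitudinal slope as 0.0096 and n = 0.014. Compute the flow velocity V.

V = 5.07 m/s

For a triangular section with side slope z = 2.6: A = zy² = 2.6×1.32² = 4.53 m²; P = 2y√(1+z²) = 2×1.32×2.786 = 7.354 m.
Hydraulic radius R = A/P = 4.53/7.354 = 0.616 m.
From Manning's equation, V = (1/n) R^(2/3) S^(1/2) = (1/0.014) × 0.616^(2/3) × 0.0096^(1/2) = 5.07 m/s.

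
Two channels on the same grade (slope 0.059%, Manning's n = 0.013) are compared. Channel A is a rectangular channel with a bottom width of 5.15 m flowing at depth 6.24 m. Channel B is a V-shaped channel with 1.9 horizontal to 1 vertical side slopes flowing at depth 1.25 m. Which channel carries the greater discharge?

channel A

Channel A: Flow area A = b·y = 5.15 × 6.24 = 32.14 m². Wetted perimeter P = b + 2y = 5.15 + 2×6.24 = 17.63 m. Hydraulic radius R = A/P = 32.14/17.63 = 1.823 m. Q_A = (1/0.013)·32.14·1.823^(2/3)·√0.00059 = 89.6 m³/s.
Channel B: For a triangular section with side slope z = 1.9: A = zy² = 1.9×1.25² = 2.969 m²; P = 2y√(1+z²) = 2×1.25×2.147 = 5.368 m. Hydraulic radius R = A/P = 2.969/5.368 = 0.5531 m. Q_B = (1/0.013)·2.969·0.5531^(2/3)·√0.00059 = 3.737 m³/s.
Q_A = 89.6 m³/s vs Q_B = 3.737 m³/s, so channel A carries more.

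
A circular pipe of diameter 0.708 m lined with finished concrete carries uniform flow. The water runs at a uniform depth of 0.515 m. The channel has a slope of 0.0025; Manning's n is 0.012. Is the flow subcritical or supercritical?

subcritical

For a circular section of diameter D = 0.708 m at depth y = 0.515 m, the central angle is θ = 2 arccos(1 − 2y/D) = 4.086 rad. Then A = (D²/8)(θ − sin θ) = 0.3068 m² and P = Dθ/2 = 1.446 m.
Hydraulic radius R = A/P = 0.3068/1.446 = 0.2121 m.
V = (1/n) R^(2/3) √S = (1/0.012) × 0.2121^(2/3) × √0.0025 = 1.482 m/s. Hydraulic depth D_h = A/T = 0.3068/0.6305 = 0.4865 m.
Froude number Fr = V/√(g·D_h) = 1.482/√(9.81×0.4865) = 0.678, which is less than 1, so the flow is subcritical.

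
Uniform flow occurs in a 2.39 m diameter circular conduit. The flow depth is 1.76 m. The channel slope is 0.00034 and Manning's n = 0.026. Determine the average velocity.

V = 0.569 m/s

For a circular section of diameter D = 2.39 m at depth y = 1.76 m, the central angle is θ = 2 arccos(1 − 2y/D) = 4.127 rad. Then A = (D²/8)(θ − sin θ) = 3.541 m² and P = Dθ/2 = 4.931 m.
Hydraulic radius R = A/P = 3.541/4.931 = 0.7181 m.
From Manning's equation, V = (1/n) R^(2/3) S^(1/2) = (1/0.026) × 0.7181^(2/3) × 0.00034^(1/2) = 0.569 m/s.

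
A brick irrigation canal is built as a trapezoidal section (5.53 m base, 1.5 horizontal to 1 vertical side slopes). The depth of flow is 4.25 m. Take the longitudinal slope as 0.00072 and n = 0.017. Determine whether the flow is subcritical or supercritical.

subcritical

With bottom width b = 5.53 m and side slope z = 1.5: A = (b + zy)y = (5.53 + 1.5×4.25)×4.25 = 50.6 m²; P = b + 2y√(1+z²) = 5.53 + 2×4.25×1.803 = 20.85 m.
Hydraulic radius R = A/P = 50.6/20.85 = 2.426 m.
V = (1/n) R^(2/3) √S = (1/0.017) × 2.426^(2/3) × √0.00072 = 2.85 m/s. Hydraulic depth D_h = A/T = 50.6/18.28 = 2.768 m.
Froude number Fr = V/√(g·D_h) = 2.85/√(9.81×2.768) = 0.547, which is less than 1, so the flow is subcritical.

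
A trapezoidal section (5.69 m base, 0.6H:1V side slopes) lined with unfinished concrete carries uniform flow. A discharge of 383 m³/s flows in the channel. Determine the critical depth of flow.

y_c = 6.18 m

At critical depth, Q² T / (g A³) = 1, i.e. A³/T = Q²/g = 383²/9.81 = 14950.
At y = 7.75 m: A³/T = 34330 — high.
At y = 4.41 m: A³/T = 4524 — low.
At y = 6.18 m: A³/T = 14950 — close enough.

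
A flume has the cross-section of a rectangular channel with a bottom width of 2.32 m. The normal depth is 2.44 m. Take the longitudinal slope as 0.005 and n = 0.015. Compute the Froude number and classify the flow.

subcritical

Flow area A = b·y = 2.32 × 2.44 = 5.661 m². Wetted perimeter P = b + 2y = 2.32 + 2×2.44 = 7.2 m.
Hydraulic radius R = A/P = 5.661/7.2 = 0.7862 m.
V = (1/n) R^(2/3) √S = (1/0.015) × 0.7862^(2/3) × √0.005 = 4.016 m/s. Hydraulic depth D_h = A/T = 5.661/2.32 = 2.44 m.
Froude number Fr = V/√(g·D_h) = 4.016/√(9.81×2.44) = 0.821, which is less than 1, so the flow is subcritical.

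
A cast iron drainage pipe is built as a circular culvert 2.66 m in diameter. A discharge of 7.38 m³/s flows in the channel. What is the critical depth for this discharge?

y_c = 1.21 m

At critical depth, Q² T / (g A³) = 1, i.e. A³/T = Q²/g = 7.38²/9.81 = 5.552.
Try y = 1.39 m: A³/T = 9.545 — too large.
Try y = 1.01 m: A³/T = 2.809 — too small.
Try y = 1.21 m: A³/T = 5.618 — close enough.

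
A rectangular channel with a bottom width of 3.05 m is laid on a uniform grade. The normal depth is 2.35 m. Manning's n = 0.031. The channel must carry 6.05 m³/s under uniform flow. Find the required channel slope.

S = 0.00076

Flow area A = b·y = 3.05 × 2.35 = 7.167 m². Wetted perimeter P = b + 2y = 3.05 + 2×2.35 = 7.75 m.
Hydraulic radius R = A/P = 7.167/7.75 = 0.9248 m.
From Manning's equation, S = [nQ / (1 A R^(2/3))]² = [0.031 × 6.05 / (1 × 7.167 × 0.9248^(2/3))]² = 0.00076.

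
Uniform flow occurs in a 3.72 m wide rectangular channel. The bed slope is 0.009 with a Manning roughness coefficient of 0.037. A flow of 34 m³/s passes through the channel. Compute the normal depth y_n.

y_n = 3.2 m

Manning's equation rearranged: A R^(2/3) = nQ / (1·√S) = 0.037 × 34 / (√0.009) = 13.26.
Trying y = 2.25 m: A R^(2/3) = 8.472 — low.
Trying y = 3.2 m: A R^(2/3) = 13.26 — matches.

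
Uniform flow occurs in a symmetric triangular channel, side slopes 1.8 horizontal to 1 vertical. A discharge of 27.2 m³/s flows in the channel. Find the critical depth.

y_c = 2.16 m

At critical depth, Q² T / (g A³) = 1, i.e. A³/T = Q²/g = 27.2²/9.81 = 75.42.
At y = 2.33 m: A³/T = 111.2 — over.
At y = 1.57 m: A³/T = 15.45 — short.
At y = 2.16 m: A³/T = 76.17 — matches.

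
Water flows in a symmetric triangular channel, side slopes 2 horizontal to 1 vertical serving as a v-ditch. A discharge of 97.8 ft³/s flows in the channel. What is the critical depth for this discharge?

At critical depth, Q² T / (g A³) = 1, i.e. A³/T = Q²/g = 97.8²/32.2 = 297.
Trying y = 2.97 ft: A³/T = 462.2 — high.
Trying y = 2 ft: A³/T = 64 — low.
Trying y = 2.72 ft: A³/T = 297.8 — close enough.

y_c = 2.72 ft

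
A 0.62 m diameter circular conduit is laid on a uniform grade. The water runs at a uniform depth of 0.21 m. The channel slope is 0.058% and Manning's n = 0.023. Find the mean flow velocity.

For a circular section of diameter D = 0.62 m at depth y = 0.21 m, the central angle is θ = 2 arccos(1 − 2y/D) = 2.485 rad. Then A = (D²/8)(θ − sin θ) = 0.09005 m² and P = Dθ/2 = 0.7703 m.
Hydraulic radius R = A/P = 0.09005/0.7703 = 0.1169 m.
From Manning's equation, V = (1/n) R^(2/3) S^(1/2) = (1/0.023) × 0.1169^(2/3) × 0.00058^(1/2) = 0.25 m/s.

V = 0.25 m/s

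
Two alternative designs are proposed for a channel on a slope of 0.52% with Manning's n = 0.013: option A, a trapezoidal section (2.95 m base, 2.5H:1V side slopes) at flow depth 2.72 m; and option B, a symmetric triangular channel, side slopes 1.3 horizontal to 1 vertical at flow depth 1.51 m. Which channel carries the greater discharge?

channel A

Channel A: With bottom width b = 2.95 m and side slope z = 2.5: A = (b + zy)y = (2.95 + 2.5×2.72)×2.72 = 26.52 m²; P = b + 2y√(1+z²) = 2.95 + 2×2.72×2.693 = 17.6 m. Hydraulic radius R = A/P = 26.52/17.6 = 1.507 m. Q_A = (1/0.013)·26.52·1.507^(2/3)·√0.0052 = 193.4 m³/s.
Channel B: For a triangular section with side slope z = 1.3: A = zy² = 1.3×1.51² = 2.964 m²; P = 2y√(1+z²) = 2×1.51×1.64 = 4.953 m. Hydraulic radius R = A/P = 2.964/4.953 = 0.5984 m. Q_B = (1/0.013)·2.964·0.5984^(2/3)·√0.0052 = 11.68 m³/s.
Q_A = 193.4 m³/s vs Q_B = 11.68 m³/s, so channel A carries more.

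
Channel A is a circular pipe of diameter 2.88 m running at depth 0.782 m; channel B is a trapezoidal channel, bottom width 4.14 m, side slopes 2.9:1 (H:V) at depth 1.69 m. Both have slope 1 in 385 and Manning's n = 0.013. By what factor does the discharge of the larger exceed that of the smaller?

18.7

Channel A: For a circular section of diameter D = 2.88 m at depth y = 0.782 m, the central angle is θ = 2 arccos(1 − 2y/D) = 2.192 rad. Then A = (D²/8)(θ − sin θ) = 1.43 m² and P = Dθ/2 = 3.157 m. Hydraulic radius R = A/P = 1.43/3.157 = 0.453 m. Q_A = (1/0.013)·1.43·0.453^(2/3)·√0.002597 = 3.308 m³/s.
Channel B: With bottom width b = 4.14 m and side slope z = 2.9: A = (b + zy)y = (4.14 + 2.9×1.69)×1.69 = 15.28 m²; P = b + 2y√(1+z²) = 4.14 + 2×1.69×3.068 = 14.51 m. Hydraulic radius R = A/P = 15.28/14.51 = 1.053 m. Q_B = (1/0.013)·15.28·1.053^(2/3)·√0.002597 = 62 m³/s.
The larger discharge is 62 m³/s and the smaller is 3.308 m³/s; the ratio is 18.7.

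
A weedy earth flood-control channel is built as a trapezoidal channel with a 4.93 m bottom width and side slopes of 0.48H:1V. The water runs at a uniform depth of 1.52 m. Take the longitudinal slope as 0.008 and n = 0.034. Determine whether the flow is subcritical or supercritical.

subcritical

With bottom width b = 4.93 m and side slope z = 0.48: A = (b + zy)y = (4.93 + 0.48×1.52)×1.52 = 8.603 m²; P = b + 2y√(1+z²) = 4.93 + 2×1.52×1.109 = 8.302 m.
Hydraulic radius R = A/P = 8.603/8.302 = 1.036 m.
V = (1/n) R^(2/3) √S = (1/0.034) × 1.036^(2/3) × √0.008 = 2.694 m/s. Hydraulic depth D_h = A/T = 8.603/6.389 = 1.346 m.
Froude number Fr = V/√(g·D_h) = 2.694/√(9.81×1.346) = 0.741, which is less than 1, so the flow is subcritical.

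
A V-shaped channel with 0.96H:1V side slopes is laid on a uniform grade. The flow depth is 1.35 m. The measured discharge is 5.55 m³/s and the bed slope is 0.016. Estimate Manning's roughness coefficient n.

n = 0.024

For a triangular section with side slope z = 0.96: A = zy² = 0.96×1.35² = 1.75 m²; P = 2y√(1+z²) = 2×1.35×1.386 = 3.743 m.
Hydraulic radius R = A/P = 1.75/3.743 = 0.4675 m.
Rearranging Manning's equation: n = (1/Q) A R^(2/3) S^(1/2) = (1/5.55) × 1.75 × 0.4675^(2/3) × √0.016 = 0.024.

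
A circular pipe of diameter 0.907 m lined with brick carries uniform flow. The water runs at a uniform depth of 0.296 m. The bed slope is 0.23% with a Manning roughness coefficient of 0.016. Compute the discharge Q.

For a circular section of diameter D = 0.907 m at depth y = 0.296 m, the central angle is θ = 2 arccos(1 − 2y/D) = 2.432 rad. Then A = (D²/8)(θ − sin θ) = 0.1831 m² and P = Dθ/2 = 1.103 m.
Hydraulic radius R = A/P = 0.1831/1.103 = 0.166 m.
Manning's equation: Q = (1/n) A R^(2/3) S^(1/2) = (1/0.016) × 0.1831 × 0.166^(2/3) × 0.0023^(1/2) = 0.166 m³/s.

Q = 0.166 m³/s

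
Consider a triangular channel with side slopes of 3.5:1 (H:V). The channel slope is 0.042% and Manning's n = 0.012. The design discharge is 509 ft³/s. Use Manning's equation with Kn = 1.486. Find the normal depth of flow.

y_n = 5.48 ft

Manning's equation rearranged: A R^(2/3) = nQ / (1.486·√S) = 0.012 × 509 / (1.486 × √0.00042) = 200.6.
Trying y = 4.08 ft: A R^(2/3) = 91.3 — low.
Trying y = 5.48 ft: A R^(2/3) = 200.5 — matches.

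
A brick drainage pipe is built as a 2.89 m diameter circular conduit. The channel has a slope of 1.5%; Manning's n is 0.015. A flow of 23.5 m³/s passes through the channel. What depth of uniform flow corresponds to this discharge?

y_n = 1.52 m

Manning's equation rearranged: A R^(2/3) = nQ / (1·√S) = 0.015 × 23.5 / (√0.015) = 2.878.
Trying y = 1.69 m: A R^(2/3) = 3.41 — high.
Trying y = 1.13 m: A R^(2/3) = 1.707 — low.
Trying y = 1.52 m: A R^(2/3) = 2.875 — close enough.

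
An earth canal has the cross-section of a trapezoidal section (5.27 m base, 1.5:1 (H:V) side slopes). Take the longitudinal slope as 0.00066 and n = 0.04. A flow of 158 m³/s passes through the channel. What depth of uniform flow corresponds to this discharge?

Manning's equation rearranged: A R^(2/3) = nQ / (1·√S) = 0.04 × 158 / (√0.00066) = 246.
Try y = 5.87 m: A R^(2/3) = 176.6 — too small.
Try y = 6.83 m: A R^(2/3) = 246.3 — close enough.

y_n = 6.83 m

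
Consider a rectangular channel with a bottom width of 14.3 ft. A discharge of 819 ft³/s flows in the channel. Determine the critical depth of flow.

For a rectangular channel, critical depth y_c = (q²/g)^(1/3) where q = Q/b = 819/14.3 = 57.27 ft²/s.
So y_c = (57.27²/32.2)^(1/3) = 4.67 ft.

y_c = 4.67 ft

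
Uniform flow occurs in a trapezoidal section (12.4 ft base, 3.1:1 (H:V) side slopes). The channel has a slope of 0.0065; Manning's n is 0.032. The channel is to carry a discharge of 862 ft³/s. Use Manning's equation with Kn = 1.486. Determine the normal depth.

y_n = 4.43 ft

Manning's equation rearranged: A R^(2/3) = nQ / (1.486·√S) = 0.032 × 862 / (1.486 × √0.0065) = 230.2.
Try y = 5.64 ft: A R^(2/3) = 383.3 — over.
Try y = 3.93 ft: A R^(2/3) = 180 — short.
Try y = 4.43 ft: A R^(2/3) = 230.3 — matches.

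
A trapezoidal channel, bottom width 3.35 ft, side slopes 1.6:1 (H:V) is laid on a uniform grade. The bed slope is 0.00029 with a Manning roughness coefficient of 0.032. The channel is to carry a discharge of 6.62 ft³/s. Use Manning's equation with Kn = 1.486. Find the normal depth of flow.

y_n = 1.5 ft

Manning's equation rearranged: A R^(2/3) = nQ / (1.486·√S) = 0.032 × 6.62 / (1.486 × √0.00029) = 8.371.
Trying y = 1.91 ft: A R^(2/3) = 13.5 — too large.
Trying y = 1.24 ft: A R^(2/3) = 5.812 — too small.
Trying y = 1.5 ft: A R^(2/3) = 8.377 — matches.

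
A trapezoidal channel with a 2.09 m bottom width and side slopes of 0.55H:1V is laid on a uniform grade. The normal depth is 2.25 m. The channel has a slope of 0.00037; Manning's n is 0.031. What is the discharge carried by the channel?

With bottom width b = 2.09 m and side slope z = 0.55: A = (b + zy)y = (2.09 + 0.55×2.25)×2.25 = 7.487 m²; P = b + 2y√(1+z²) = 2.09 + 2×2.25×1.141 = 7.226 m.
Hydraulic radius R = A/P = 7.487/7.226 = 1.036 m.
Manning's equation: Q = (1/n) A R^(2/3) S^(1/2) = (1/0.031) × 7.487 × 1.036^(2/3) × 0.00037^(1/2) = 4.76 m³/s.

Q = 4.76 m³/s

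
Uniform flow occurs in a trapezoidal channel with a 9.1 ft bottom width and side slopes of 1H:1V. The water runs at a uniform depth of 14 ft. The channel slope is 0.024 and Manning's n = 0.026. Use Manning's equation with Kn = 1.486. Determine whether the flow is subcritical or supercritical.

With bottom width b = 9.1 ft and side slope z = 1: A = (b + zy)y = (9.1 + 1×14)×14 = 323.4 ft²; P = b + 2y√(1+z²) = 9.1 + 2×14×1.414 = 48.7 ft.
Hydraulic radius R = A/P = 323.4/48.7 = 6.641 ft.
V = (1.486/n) R^(2/3) √S = (1.486/0.026) × 6.641^(2/3) × √0.024 = 31.28 ft/s. Hydraulic depth D_h = A/T = 323.4/37.1 = 8.717 ft.
Froude number Fr = V/√(g·D_h) = 31.28/√(32.2×8.717) = 1.87, which is greater than 1, so the flow is supercritical.

supercritical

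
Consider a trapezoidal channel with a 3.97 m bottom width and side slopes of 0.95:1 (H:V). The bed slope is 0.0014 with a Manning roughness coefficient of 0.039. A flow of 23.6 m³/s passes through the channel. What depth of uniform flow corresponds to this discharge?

Manning's equation rearranged: A R^(2/3) = nQ / (1·√S) = 0.039 × 23.6 / (√0.0014) = 24.6.
Trying y = 3.03 m: A R^(2/3) = 29.36 — too large.
Trying y = 2.76 m: A R^(2/3) = 24.58 — matches.

y_n = 2.76 m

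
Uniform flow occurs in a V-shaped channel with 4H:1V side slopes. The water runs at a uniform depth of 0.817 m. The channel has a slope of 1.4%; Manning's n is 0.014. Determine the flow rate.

Q = 12.2 m³/s

For a triangular section with side slope z = 4: A = zy² = 4×0.817² = 2.67 m²; P = 2y√(1+z²) = 2×0.817×4.123 = 6.737 m.
Hydraulic radius R = A/P = 2.67/6.737 = 0.3963 m.
Manning's equation: Q = (1/n) A R^(2/3) S^(1/2) = (1/0.014) × 2.67 × 0.3963^(2/3) × 0.014^(1/2) = 12.2 m³/s.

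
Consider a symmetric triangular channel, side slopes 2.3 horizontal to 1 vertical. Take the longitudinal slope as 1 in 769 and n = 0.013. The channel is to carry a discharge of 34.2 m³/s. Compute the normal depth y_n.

Manning's equation rearranged: A R^(2/3) = nQ / (1·√S) = 0.013 × 34.2 / (√0.0013) = 12.33.
Trying y = 2.61 m: A R^(2/3) = 17.66 — too large.
Trying y = 1.77 m: A R^(2/3) = 6.27 — too small.
Trying y = 2.28 m: A R^(2/3) = 12.32 — close enough.

y_n = 2.28 m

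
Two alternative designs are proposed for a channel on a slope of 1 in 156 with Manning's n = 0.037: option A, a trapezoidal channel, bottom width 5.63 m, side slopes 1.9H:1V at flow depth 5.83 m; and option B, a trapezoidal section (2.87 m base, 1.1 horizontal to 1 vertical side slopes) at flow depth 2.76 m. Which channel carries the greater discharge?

channel A

Channel A: With bottom width b = 5.63 m and side slope z = 1.9: A = (b + zy)y = (5.63 + 1.9×5.83)×5.83 = 97.4 m²; P = b + 2y√(1+z²) = 5.63 + 2×5.83×2.147 = 30.67 m. Hydraulic radius R = A/P = 97.4/30.67 = 3.176 m. Q_A = (1/0.037)·97.4·3.176^(2/3)·√0.00641 = 455.4 m³/s.
Channel B: With bottom width b = 2.87 m and side slope z = 1.1: A = (b + zy)y = (2.87 + 1.1×2.76)×2.76 = 16.3 m²; P = b + 2y√(1+z²) = 2.87 + 2×2.76×1.487 = 11.08 m. Hydraulic radius R = A/P = 16.3/11.08 = 1.472 m. Q_B = (1/0.037)·16.3·1.472^(2/3)·√0.00641 = 45.64 m³/s.
Q_A = 455.4 m³/s vs Q_B = 45.64 m³/s, so channel A carries more.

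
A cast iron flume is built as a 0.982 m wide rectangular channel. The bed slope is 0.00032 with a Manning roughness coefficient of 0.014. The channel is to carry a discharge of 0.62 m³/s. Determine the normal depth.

Manning's equation rearranged: A R^(2/3) = nQ / (1·√S) = 0.014 × 0.62 / (√0.00032) = 0.4852.
At y = 1.27 m: A R^(2/3) = 0.6242 — too large.
At y = 0.792 m: A R^(2/3) = 0.3509 — too small.
At y = 1.03 m: A R^(2/3) = 0.4854 — matches.

y_n = 1.03 m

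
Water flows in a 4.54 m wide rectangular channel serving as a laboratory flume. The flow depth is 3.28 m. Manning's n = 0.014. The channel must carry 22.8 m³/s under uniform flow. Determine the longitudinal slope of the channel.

Flow area A = b·y = 4.54 × 3.28 = 14.89 m². Wetted perimeter P = b + 2y = 4.54 + 2×3.28 = 11.1 m.
Hydraulic radius R = A/P = 14.89/11.1 = 1.342 m.
From Manning's equation, S = [nQ / (1 A R^(2/3))]² = [0.014 × 22.8 / (1 × 14.89 × 1.342^(2/3))]² = 0.000311.

S = 0.000311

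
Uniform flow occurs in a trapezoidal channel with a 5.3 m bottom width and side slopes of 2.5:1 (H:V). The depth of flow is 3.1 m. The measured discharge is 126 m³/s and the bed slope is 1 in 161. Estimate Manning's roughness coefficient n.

With bottom width b = 5.3 m and side slope z = 2.5: A = (b + zy)y = (5.3 + 2.5×3.1)×3.1 = 40.46 m²; P = b + 2y√(1+z²) = 5.3 + 2×3.1×2.693 = 21.99 m.
Hydraulic radius R = A/P = 40.46/21.99 = 1.839 m.
Rearranging Manning's equation: n = (1/Q) A R^(2/3) S^(1/2) = (1/126) × 40.46 × 1.839^(2/3) × √0.006211 = 0.038.

n = 0.038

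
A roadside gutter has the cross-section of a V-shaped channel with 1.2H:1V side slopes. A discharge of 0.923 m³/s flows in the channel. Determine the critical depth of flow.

At critical depth, Q² T / (g A³) = 1, i.e. A³/T = Q²/g = 0.923²/9.81 = 0.08684.
At y = 0.536 m: A³/T = 0.03185 — low.
At y = 0.786 m: A³/T = 0.216 — high.
At y = 0.655 m: A³/T = 0.0868 — close enough.

y_c = 0.655 m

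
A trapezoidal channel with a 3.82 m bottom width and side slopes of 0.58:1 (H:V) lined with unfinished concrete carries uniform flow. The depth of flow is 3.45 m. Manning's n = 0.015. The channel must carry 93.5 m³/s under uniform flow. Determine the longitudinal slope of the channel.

With bottom width b = 3.82 m and side slope z = 0.58: A = (b + zy)y = (3.82 + 0.58×3.45)×3.45 = 20.08 m²; P = b + 2y√(1+z²) = 3.82 + 2×3.45×1.156 = 11.8 m.
Hydraulic radius R = A/P = 20.08/11.8 = 1.702 m.
From Manning's equation, S = [nQ / (1 A R^(2/3))]² = [0.015 × 93.5 / (1 × 20.08 × 1.702^(2/3))]² = 0.0024.

S = 0.0024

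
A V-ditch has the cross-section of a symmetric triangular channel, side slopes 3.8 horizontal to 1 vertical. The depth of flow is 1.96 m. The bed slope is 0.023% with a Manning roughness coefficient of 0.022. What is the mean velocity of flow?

For a triangular section with side slope z = 3.8: A = zy² = 3.8×1.96² = 14.6 m²; P = 2y√(1+z²) = 2×1.96×3.929 = 15.4 m.
Hydraulic radius R = A/P = 14.6/15.4 = 0.9477 m.
From Manning's equation, V = (1/n) R^(2/3) S^(1/2) = (1/0.022) × 0.9477^(2/3) × 0.00023^(1/2) = 0.665 m/s.

V = 0.665 m/s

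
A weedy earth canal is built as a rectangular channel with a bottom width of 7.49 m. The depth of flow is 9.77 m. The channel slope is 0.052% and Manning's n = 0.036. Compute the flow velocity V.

Flow area A = b·y = 7.49 × 9.77 = 73.18 m². Wetted perimeter P = b + 2y = 7.49 + 2×9.77 = 27.03 m.
Hydraulic radius R = A/P = 73.18/27.03 = 2.707 m.
From Manning's equation, V = (1/n) R^(2/3) S^(1/2) = (1/0.036) × 2.707^(2/3) × 0.00052^(1/2) = 1.23 m/s.

V = 1.23 m/s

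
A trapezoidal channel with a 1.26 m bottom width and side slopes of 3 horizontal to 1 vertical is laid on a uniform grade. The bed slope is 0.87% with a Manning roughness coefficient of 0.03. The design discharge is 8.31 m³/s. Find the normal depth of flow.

y_n = 0.965 m

Manning's equation rearranged: A R^(2/3) = nQ / (1·√S) = 0.03 × 8.31 / (√0.0087) = 2.673.
Trying y = 0.7 m: A R^(2/3) = 1.306 — too small.
Trying y = 0.965 m: A R^(2/3) = 2.674 — ≈ 2.673.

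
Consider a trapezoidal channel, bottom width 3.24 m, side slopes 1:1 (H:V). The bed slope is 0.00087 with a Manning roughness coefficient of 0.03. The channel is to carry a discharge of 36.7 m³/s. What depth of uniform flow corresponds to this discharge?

Manning's equation rearranged: A R^(2/3) = nQ / (1·√S) = 0.03 × 36.7 / (√0.00087) = 37.33.
At y = 4.54 m: A R^(2/3) = 59.68 — over.
At y = 3.62 m: A R^(2/3) = 37.32 — close enough.

y_n = 3.62 m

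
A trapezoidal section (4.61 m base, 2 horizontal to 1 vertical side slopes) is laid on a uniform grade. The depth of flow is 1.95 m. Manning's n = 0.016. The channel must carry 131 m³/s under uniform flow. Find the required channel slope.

S = 0.0119

With bottom width b = 4.61 m and side slope z = 2: A = (b + zy)y = (4.61 + 2×1.95)×1.95 = 16.59 m²; P = b + 2y√(1+z²) = 4.61 + 2×1.95×2.236 = 13.33 m.
Hydraulic radius R = A/P = 16.59/13.33 = 1.245 m.
From Manning's equation, S = [nQ / (1 A R^(2/3))]² = [0.016 × 131 / (1 × 16.59 × 1.245^(2/3))]² = 0.0119.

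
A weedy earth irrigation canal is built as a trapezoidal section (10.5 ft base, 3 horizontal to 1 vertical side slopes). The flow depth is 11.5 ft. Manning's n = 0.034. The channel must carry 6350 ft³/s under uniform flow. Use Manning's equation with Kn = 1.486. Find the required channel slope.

With bottom width b = 10.5 ft and side slope z = 3: A = (b + zy)y = (10.5 + 3×11.5)×11.5 = 517.5 ft²; P = b + 2y√(1+z²) = 10.5 + 2×11.5×3.162 = 83.23 ft.
Hydraulic radius R = A/P = 517.5/83.23 = 6.218 ft.
From Manning's equation, S = [nQ / (1.486 A R^(2/3))]² = [0.034 × 6350 / (1.486 × 517.5 × 6.218^(2/3))]² = 0.00689.

S = 0.00689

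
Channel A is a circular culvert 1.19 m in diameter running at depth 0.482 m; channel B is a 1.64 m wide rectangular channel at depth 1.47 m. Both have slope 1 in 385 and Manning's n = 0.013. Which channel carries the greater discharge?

channel B

Channel A: For a circular section of diameter D = 1.19 m at depth y = 0.482 m, the central angle is θ = 2 arccos(1 − 2y/D) = 2.759 rad. Then A = (D²/8)(θ − sin θ) = 0.4224 m² and P = Dθ/2 = 1.642 m. Hydraulic radius R = A/P = 0.4224/1.642 = 0.2573 m. Q_A = (1/0.013)·0.4224·0.2573^(2/3)·√0.002597 = 0.67 m³/s.
Channel B: Flow area A = b·y = 1.64 × 1.47 = 2.411 m². Wetted perimeter P = b + 2y = 1.64 + 2×1.47 = 4.58 m. Hydraulic radius R = A/P = 2.411/4.58 = 0.5264 m. Q_B = (1/0.013)·2.411·0.5264^(2/3)·√0.002597 = 6.161 m³/s.
Q_A = 0.67 m³/s vs Q_B = 6.161 m³/s, so channel B carries more.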